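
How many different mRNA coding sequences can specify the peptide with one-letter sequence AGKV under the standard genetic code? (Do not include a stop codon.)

128

Ala: 4 codons.
Gly: 4 codons.
Lys: 2 codons.
Val: 4 codons.
4 × 4 × 2 × 4 = 128.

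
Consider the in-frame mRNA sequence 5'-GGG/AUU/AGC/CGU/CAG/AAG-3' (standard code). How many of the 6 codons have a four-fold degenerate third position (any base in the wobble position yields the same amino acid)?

Codon 1 GGG (Gly): third position 4-fold.
Codon 2 AUU (Ile): third position 3-fold.
Codon 3 AGC (Ser): third position 2-fold.
Codon 4 CGU (Arg): third position 4-fold.
Codon 5 CAG (Gln): third position 2-fold.
Codon 6 AAG (Lys): third position 2-fold.
Four-fold degenerate third positions: 2.

2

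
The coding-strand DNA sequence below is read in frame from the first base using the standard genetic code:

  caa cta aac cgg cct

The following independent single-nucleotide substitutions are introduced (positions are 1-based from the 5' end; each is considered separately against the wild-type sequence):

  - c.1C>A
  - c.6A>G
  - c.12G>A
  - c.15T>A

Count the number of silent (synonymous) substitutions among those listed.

Codon 1: CAA (Gln) → AAA (Lys) — missense.
Codon 2: CTA (Leu) → CTG (Leu) — synonymous.
Codon 4: CGG (Arg) → CGA (Arg) — synonymous.
Codon 5: CCT (Pro) → CCA (Pro) — synonymous.
Synonymous: 3 of 4.

3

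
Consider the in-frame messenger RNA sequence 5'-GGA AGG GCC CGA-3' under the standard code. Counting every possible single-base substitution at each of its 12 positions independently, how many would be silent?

12

Codon 1 (GGA, Gly): 3 synonymous substitutions.
Codon 2 (AGG, Arg): 2 synonymous substitutions.
Codon 3 (GCC, Ala): 3 synonymous substitutions.
Codon 4 (CGA, Arg): 4 synonymous substitutions.
Total: 3 + 2 + 3 + 4 = 12.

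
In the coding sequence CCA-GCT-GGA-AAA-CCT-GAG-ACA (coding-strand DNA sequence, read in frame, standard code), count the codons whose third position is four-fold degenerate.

5

Codon 1 CCA (Pro): third position 4-fold.
Codon 2 GCT (Ala): third position 4-fold.
Codon 3 GGA (Gly): third position 4-fold.
Codon 4 AAA (Lys): third position 2-fold.
Codon 5 CCT (Pro): third position 4-fold.
Codon 6 GAG (Glu): third position 2-fold.
Codon 7 ACA (Thr): third position 4-fold.
Four-fold degenerate third positions: 5.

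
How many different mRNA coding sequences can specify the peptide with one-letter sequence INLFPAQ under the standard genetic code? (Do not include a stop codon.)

Ile: 3 codons.
Asn: 2 codons.
Leu: 6 codons.
Phe: 2 codons.
Pro: 4 codons.
Ala: 4 codons.
Gln: 2 codons.
3 × 2 × 6 × 2 × 4 × 4 × 2 = 2304.

2304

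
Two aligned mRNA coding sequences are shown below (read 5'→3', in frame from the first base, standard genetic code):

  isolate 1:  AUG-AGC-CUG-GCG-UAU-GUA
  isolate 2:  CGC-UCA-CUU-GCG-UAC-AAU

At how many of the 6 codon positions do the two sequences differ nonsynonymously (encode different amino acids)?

Codon 1: AUG Met / CGC Arg — nonsynonymous.
Codon 2: AGC Ser / UCA Ser — synonymous.
Codon 3: CUG Leu / CUU Leu — synonymous.
Codon 4: GCG Ala / GCG Ala — identical.
Codon 5: UAU Tyr / UAC Tyr — synonymous.
Codon 6: GUA Val / AAU Asn — nonsynonymous.
Nonsynonymous differences: 2.

2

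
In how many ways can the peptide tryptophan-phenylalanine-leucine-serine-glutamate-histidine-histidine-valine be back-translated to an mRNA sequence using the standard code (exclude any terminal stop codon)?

2304

Trp: 1 codon.
Phe: 2 codons.
Leu: 6 codons.
Ser: 6 codons.
Glu: 2 codons.
His: 2 codons.
His: 2 codons.
Val: 4 codons.
1 × 2 × 6 × 6 × 2 × 2 × 2 × 4 = 2304.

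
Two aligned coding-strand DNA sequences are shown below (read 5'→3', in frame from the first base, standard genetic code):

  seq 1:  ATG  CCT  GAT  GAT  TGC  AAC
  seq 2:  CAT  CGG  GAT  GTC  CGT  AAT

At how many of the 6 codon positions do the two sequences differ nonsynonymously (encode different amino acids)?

4

Codon 1: ATG Met / CAT His — nonsynonymous.
Codon 2: CCT Pro / CGG Arg — nonsynonymous.
Codon 3: GAT Asp / GAT Asp — identical.
Codon 4: GAT Asp / GTC Val — nonsynonymous.
Codon 5: TGC Cys / CGT Arg — nonsynonymous.
Codon 6: AAC Asn / AAT Asn — synonymous.
Nonsynonymous differences: 4.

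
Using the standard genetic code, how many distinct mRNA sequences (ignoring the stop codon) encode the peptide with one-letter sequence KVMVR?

Lys: 2 codons.
Val: 4 codons.
Met: 1 codon.
Val: 4 codons.
Arg: 6 codons.
2 × 4 × 1 × 4 × 6 = 192.

192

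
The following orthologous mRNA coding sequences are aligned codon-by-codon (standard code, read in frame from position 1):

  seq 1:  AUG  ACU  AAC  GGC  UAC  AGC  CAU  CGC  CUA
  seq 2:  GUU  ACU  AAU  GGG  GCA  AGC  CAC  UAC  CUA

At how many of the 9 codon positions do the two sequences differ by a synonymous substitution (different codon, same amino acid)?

Codon 1: AUG Met / GUU Val — nonsynonymous.
Codon 2: ACU Thr / ACU Thr — identical.
Codon 3: AAC Asn / AAU Asn — synonymous.
Codon 4: GGC Gly / GGG Gly — synonymous.
Codon 5: UAC Tyr / GCA Ala — nonsynonymous.
Codon 6: AGC Ser / AGC Ser — identical.
Codon 7: CAU His / CAC His — synonymous.
Codon 8: CGC Arg / UAC Tyr — nonsynonymous.
Codon 9: CUA Leu / CUA Leu — identical.
Synonymous differences: 3.

3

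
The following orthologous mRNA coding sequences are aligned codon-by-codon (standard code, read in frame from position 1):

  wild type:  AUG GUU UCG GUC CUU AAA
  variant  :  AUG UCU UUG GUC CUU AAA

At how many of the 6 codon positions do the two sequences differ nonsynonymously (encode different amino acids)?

Codon 1: AUG Met / AUG Met — identical.
Codon 2: GUU Val / UCU Ser — nonsynonymous.
Codon 3: UCG Ser / UUG Leu — nonsynonymous.
Codon 4: GUC Val / GUC Val — identical.
Codon 5: CUU Leu / CUU Leu — identical.
Codon 6: AAA Lys / AAA Lys — identical.
Nonsynonymous differences: 2.

2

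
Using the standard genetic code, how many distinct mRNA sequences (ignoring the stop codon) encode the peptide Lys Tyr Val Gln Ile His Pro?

Lys: 2 codons.
Tyr: 2 codons.
Val: 4 codons.
Gln: 2 codons.
Ile: 3 codons.
His: 2 codons.
Pro: 4 codons.
2 × 2 × 4 × 2 × 3 × 2 × 4 = 768.

768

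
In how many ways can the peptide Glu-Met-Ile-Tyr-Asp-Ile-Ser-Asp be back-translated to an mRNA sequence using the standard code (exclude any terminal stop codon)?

Glu: 2 codons.
Met: 1 codon.
Ile: 3 codons.
Tyr: 2 codons.
Asp: 2 codons.
Ile: 3 codons.
Ser: 6 codons.
Asp: 2 codons.
2 × 1 × 3 × 2 × 2 × 3 × 6 × 2 = 864.

864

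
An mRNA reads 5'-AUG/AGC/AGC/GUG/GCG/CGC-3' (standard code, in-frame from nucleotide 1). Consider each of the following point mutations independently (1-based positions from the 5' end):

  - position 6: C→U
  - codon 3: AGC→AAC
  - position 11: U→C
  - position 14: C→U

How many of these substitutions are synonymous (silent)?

Codon 2: AGC (Ser) → AGU (Ser) — synonymous.
Codon 3: AGC (Ser) → AAC (Asn) — missense.
Codon 4: GUG (Val) → GCG (Ala) — missense.
Codon 5: GCG (Ala) → GUG (Val) — missense.
Synonymous: 1 of 4.

1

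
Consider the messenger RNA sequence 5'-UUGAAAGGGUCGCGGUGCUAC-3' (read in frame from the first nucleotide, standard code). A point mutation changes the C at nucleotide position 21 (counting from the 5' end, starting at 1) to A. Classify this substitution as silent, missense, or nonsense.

Position 21 falls in codon 7: UAC → Tyr.
After the substitution the codon is UAA → Stop.
The new codon is a stop codon, so this is a nonsense mutation.

nonsense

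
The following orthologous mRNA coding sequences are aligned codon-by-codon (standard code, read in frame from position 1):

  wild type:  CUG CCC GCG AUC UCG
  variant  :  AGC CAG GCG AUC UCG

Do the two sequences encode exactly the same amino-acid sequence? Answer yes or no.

no

Codon 1: CUG Leu / AGC Ser — nonsynonymous.
Codon 2: CCC Pro / CAG Gln — nonsynonymous.
Codon 3: GCG Ala / GCG Ala — identical.
Codon 4: AUC Ile / AUC Ile — identical.
Codon 5: UCG Ser / UCG Ser — identical.
Nonsynonymous differences: 2 → different protein.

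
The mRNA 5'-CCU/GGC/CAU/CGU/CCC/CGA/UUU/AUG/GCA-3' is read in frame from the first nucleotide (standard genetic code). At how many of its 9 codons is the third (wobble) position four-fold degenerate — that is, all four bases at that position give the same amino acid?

Codon 1 CCU (Pro): third position 4-fold.
Codon 2 GGC (Gly): third position 4-fold.
Codon 3 CAU (His): third position 2-fold.
Codon 4 CGU (Arg): third position 4-fold.
Codon 5 CCC (Pro): third position 4-fold.
Codon 6 CGA (Arg): third position 4-fold.
Codon 7 UUU (Phe): third position 2-fold.
Codon 8 AUG (Met): third position 1-fold.
Codon 9 GCA (Ala): third position 4-fold.
Four-fold degenerate third positions: 6.

6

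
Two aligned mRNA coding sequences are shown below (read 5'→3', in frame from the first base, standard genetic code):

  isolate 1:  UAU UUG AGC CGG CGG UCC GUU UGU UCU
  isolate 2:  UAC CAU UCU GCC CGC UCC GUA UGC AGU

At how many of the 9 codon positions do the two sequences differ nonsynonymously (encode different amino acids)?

Codon 1: UAU Tyr / UAC Tyr — synonymous.
Codon 2: UUG Leu / CAU His — nonsynonymous.
Codon 3: AGC Ser / UCU Ser — synonymous.
Codon 4: CGG Arg / GCC Ala — nonsynonymous.
Codon 5: CGG Arg / CGC Arg — synonymous.
Codon 6: UCC Ser / UCC Ser — identical.
Codon 7: GUU Val / GUA Val — synonymous.
Codon 8: UGU Cys / UGC Cys — synonymous.
Codon 9: UCU Ser / AGU Ser — synonymous.
Nonsynonymous differences: 2.

2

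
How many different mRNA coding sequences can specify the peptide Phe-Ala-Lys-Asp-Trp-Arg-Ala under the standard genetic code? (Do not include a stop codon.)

768

Phe: 2 codons.
Ala: 4 codons.
Lys: 2 codons.
Asp: 2 codons.
Trp: 1 codon.
Arg: 6 codons.
Ala: 4 codons.
2 × 4 × 2 × 2 × 1 × 6 × 4 = 768.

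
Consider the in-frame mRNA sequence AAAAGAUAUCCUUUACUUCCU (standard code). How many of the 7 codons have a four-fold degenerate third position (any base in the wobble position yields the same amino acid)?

3

Codon 1 AAA (Lys): third position 2-fold.
Codon 2 AGA (Arg): third position 2-fold.
Codon 3 UAU (Tyr): third position 2-fold.
Codon 4 CCU (Pro): third position 4-fold.
Codon 5 UUA (Leu): third position 2-fold.
Codon 6 CUU (Leu): third position 4-fold.
Codon 7 CCU (Pro): third position 4-fold.
Four-fold degenerate third positions: 3.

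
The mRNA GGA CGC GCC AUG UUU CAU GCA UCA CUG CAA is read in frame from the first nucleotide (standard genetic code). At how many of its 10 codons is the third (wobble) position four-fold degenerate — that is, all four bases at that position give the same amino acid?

Codon 1 GGA (Gly): third position 4-fold.
Codon 2 CGC (Arg): third position 4-fold.
Codon 3 GCC (Ala): third position 4-fold.
Codon 4 AUG (Met): third position 1-fold.
Codon 5 UUU (Phe): third position 2-fold.
Codon 6 CAU (His): third position 2-fold.
Codon 7 GCA (Ala): third position 4-fold.
Codon 8 UCA (Ser): third position 4-fold.
Codon 9 CUG (Leu): third position 4-fold.
Codon 10 CAA (Gln): third position 2-fold.
Four-fold degenerate third positions: 6.

6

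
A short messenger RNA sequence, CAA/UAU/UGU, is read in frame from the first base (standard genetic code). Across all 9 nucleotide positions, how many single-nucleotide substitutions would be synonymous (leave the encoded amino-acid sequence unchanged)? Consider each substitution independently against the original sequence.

3

Codon 1 (CAA, Gln): 1 synonymous substitution.
Codon 2 (UAU, Tyr): 1 synonymous substitution.
Codon 3 (UGU, Cys): 1 synonymous substitution.
Total: 1 + 1 + 1 = 3.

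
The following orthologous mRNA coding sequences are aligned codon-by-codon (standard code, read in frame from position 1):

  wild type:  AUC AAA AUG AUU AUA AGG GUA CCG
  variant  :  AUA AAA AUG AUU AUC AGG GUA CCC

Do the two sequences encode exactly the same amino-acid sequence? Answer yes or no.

yes

Codon 1: AUC Ile / AUA Ile — synonymous.
Codon 2: AAA Lys / AAA Lys — identical.
Codon 3: AUG Met / AUG Met — identical.
Codon 4: AUU Ile / AUU Ile — identical.
Codon 5: AUA Ile / AUC Ile — synonymous.
Codon 6: AGG Arg / AGG Arg — identical.
Codon 7: GUA Val / GUA Val — identical.
Codon 8: CCG Pro / CCC Pro — synonymous.
Nonsynonymous differences: 0 → same protein.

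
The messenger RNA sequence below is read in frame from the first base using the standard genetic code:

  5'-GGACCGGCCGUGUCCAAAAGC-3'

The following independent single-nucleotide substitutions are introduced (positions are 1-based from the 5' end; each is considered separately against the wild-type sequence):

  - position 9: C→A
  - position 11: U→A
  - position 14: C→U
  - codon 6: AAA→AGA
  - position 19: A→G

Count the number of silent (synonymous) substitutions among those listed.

1

Codon 3: GCC (Ala) → GCA (Ala) — synonymous.
Codon 4: GUG (Val) → GAG (Glu) — missense.
Codon 5: UCC (Ser) → UUC (Phe) — missense.
Codon 6: AAA (Lys) → AGA (Arg) — missense.
Codon 7: AGC (Ser) → GGC (Gly) — missense.
Synonymous: 1 of 5.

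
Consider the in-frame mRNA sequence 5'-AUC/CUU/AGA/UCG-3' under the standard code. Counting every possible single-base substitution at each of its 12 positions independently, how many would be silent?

10

Codon 1 (AUC, Ile): 2 synonymous substitutions.
Codon 2 (CUU, Leu): 3 synonymous substitutions.
Codon 3 (AGA, Arg): 2 synonymous substitutions.
Codon 4 (UCG, Ser): 3 synonymous substitutions.
Total: 2 + 3 + 2 + 3 = 10.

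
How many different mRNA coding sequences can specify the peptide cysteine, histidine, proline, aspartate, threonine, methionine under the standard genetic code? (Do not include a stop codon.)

Cys: 2 codons.
His: 2 codons.
Pro: 4 codons.
Asp: 2 codons.
Thr: 4 codons.
Met: 1 codon.
2 × 2 × 4 × 2 × 4 × 1 = 128.

128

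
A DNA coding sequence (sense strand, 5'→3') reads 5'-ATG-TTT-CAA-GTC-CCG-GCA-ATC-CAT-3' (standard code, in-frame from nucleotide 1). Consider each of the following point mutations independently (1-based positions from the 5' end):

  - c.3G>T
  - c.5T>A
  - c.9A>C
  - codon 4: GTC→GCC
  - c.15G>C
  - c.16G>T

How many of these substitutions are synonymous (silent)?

Codon 1: ATG (Met) → ATT (Ile) — missense.
Codon 2: TTT (Phe) → TAT (Tyr) — missense.
Codon 3: CAA (Gln) → CAC (His) — missense.
Codon 4: GTC (Val) → GCC (Ala) — missense.
Codon 5: CCG (Pro) → CCC (Pro) — synonymous.
Codon 6: GCA (Ala) → TCA (Ser) — missense.
Synonymous: 1 of 6.

1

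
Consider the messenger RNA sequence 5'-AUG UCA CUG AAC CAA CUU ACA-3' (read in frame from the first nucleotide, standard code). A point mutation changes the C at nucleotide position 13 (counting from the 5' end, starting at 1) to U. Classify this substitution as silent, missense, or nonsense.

Position 13 falls in codon 5: CAA → Gln.
After the substitution the codon is UAA → Stop.
The new codon is a stop codon, so this is a nonsense mutation.

nonsense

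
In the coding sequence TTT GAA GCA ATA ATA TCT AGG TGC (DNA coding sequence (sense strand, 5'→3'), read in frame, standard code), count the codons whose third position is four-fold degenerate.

Codon 1 TTT (Phe): third position 2-fold.
Codon 2 GAA (Glu): third position 2-fold.
Codon 3 GCA (Ala): third position 4-fold.
Codon 4 ATA (Ile): third position 3-fold.
Codon 5 ATA (Ile): third position 3-fold.
Codon 6 TCT (Ser): third position 4-fold.
Codon 7 AGG (Arg): third position 2-fold.
Codon 8 TGC (Cys): third position 2-fold.
Four-fold degenerate third positions: 2.

2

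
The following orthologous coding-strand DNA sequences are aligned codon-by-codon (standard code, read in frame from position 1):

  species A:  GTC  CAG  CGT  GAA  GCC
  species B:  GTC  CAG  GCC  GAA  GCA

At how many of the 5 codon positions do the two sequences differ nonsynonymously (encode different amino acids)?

Codon 1: GTC Val / GTC Val — identical.
Codon 2: CAG Gln / CAG Gln — identical.
Codon 3: CGT Arg / GCC Ala — nonsynonymous.
Codon 4: GAA Glu / GAA Glu — identical.
Codon 5: GCC Ala / GCA Ala — synonymous.
Nonsynonymous differences: 1.

1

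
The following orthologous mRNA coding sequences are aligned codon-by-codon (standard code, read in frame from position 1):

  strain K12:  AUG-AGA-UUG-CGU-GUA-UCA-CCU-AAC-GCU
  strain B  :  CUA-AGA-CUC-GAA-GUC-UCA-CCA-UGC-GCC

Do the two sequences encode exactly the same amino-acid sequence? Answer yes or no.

no

Codon 1: AUG Met / CUA Leu — nonsynonymous.
Codon 2: AGA Arg / AGA Arg — identical.
Codon 3: UUG Leu / CUC Leu — synonymous.
Codon 4: CGU Arg / GAA Glu — nonsynonymous.
Codon 5: GUA Val / GUC Val — synonymous.
Codon 6: UCA Ser / UCA Ser — identical.
Codon 7: CCU Pro / CCA Pro — synonymous.
Codon 8: AAC Asn / UGC Cys — nonsynonymous.
Codon 9: GCU Ala / GCC Ala — synonymous.
Nonsynonymous differences: 3 → different protein.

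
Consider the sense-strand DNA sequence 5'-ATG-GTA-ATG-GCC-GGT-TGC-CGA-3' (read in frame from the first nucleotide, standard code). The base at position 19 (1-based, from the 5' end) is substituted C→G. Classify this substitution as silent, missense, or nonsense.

Position 19 falls in codon 7: CGA → Arg.
After the substitution the codon is GGA → Gly.
Arg ≠ Gly, so this is a missense mutation.

missense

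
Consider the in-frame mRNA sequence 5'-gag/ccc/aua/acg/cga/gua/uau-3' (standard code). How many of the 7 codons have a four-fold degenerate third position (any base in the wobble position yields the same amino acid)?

Codon 1 GAG (Glu): third position 2-fold.
Codon 2 CCC (Pro): third position 4-fold.
Codon 3 AUA (Ile): third position 3-fold.
Codon 4 ACG (Thr): third position 4-fold.
Codon 5 CGA (Arg): third position 4-fold.
Codon 6 GUA (Val): third position 4-fold.
Codon 7 UAU (Tyr): third position 2-fold.
Four-fold degenerate third positions: 4.

4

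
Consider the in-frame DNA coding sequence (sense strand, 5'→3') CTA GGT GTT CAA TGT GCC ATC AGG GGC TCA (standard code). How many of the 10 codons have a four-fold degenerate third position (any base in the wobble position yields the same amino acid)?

Codon 1 CTA (Leu): third position 4-fold.
Codon 2 GGT (Gly): third position 4-fold.
Codon 3 GTT (Val): third position 4-fold.
Codon 4 CAA (Gln): third position 2-fold.
Codon 5 TGT (Cys): third position 2-fold.
Codon 6 GCC (Ala): third position 4-fold.
Codon 7 ATC (Ile): third position 3-fold.
Codon 8 AGG (Arg): third position 2-fold.
Codon 9 GGC (Gly): third position 4-fold.
Codon 10 TCA (Ser): third position 4-fold.
Four-fold degenerate third positions: 6.

6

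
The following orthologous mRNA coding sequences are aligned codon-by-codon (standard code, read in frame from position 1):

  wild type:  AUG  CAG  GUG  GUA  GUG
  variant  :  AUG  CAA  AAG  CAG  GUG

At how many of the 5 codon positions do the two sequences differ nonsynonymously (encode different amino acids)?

Codon 1: AUG Met / AUG Met — identical.
Codon 2: CAG Gln / CAA Gln — synonymous.
Codon 3: GUG Val / AAG Lys — nonsynonymous.
Codon 4: GUA Val / CAG Gln — nonsynonymous.
Codon 5: GUG Val / GUG Val — identical.
Nonsynonymous differences: 2.

2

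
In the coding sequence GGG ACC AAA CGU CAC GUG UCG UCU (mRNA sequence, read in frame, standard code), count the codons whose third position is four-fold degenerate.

6

Codon 1 GGG (Gly): third position 4-fold.
Codon 2 ACC (Thr): third position 4-fold.
Codon 3 AAA (Lys): third position 2-fold.
Codon 4 CGU (Arg): third position 4-fold.
Codon 5 CAC (His): third position 2-fold.
Codon 6 GUG (Val): third position 4-fold.
Codon 7 UCG (Ser): third position 4-fold.
Codon 8 UCU (Ser): third position 4-fold.
Four-fold degenerate third positions: 6.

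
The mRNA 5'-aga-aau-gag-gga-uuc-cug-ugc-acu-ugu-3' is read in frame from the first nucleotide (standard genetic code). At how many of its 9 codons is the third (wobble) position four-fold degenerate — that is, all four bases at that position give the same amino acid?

Codon 1 AGA (Arg): third position 2-fold.
Codon 2 AAU (Asn): third position 2-fold.
Codon 3 GAG (Glu): third position 2-fold.
Codon 4 GGA (Gly): third position 4-fold.
Codon 5 UUC (Phe): third position 2-fold.
Codon 6 CUG (Leu): third position 4-fold.
Codon 7 UGC (Cys): third position 2-fold.
Codon 8 ACU (Thr): third position 4-fold.
Codon 9 UGU (Cys): third position 2-fold.
Four-fold degenerate third positions: 3.

3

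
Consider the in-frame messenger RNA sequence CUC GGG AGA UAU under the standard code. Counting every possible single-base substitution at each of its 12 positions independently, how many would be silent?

Codon 1 (CUC, Leu): 3 synonymous substitutions.
Codon 2 (GGG, Gly): 3 synonymous substitutions.
Codon 3 (AGA, Arg): 2 synonymous substitutions.
Codon 4 (UAU, Tyr): 1 synonymous substitution.
Total: 3 + 3 + 2 + 1 = 9.

9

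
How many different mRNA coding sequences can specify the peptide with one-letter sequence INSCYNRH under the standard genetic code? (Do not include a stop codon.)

Ile: 3 codons.
Asn: 2 codons.
Ser: 6 codons.
Cys: 2 codons.
Tyr: 2 codons.
Asn: 2 codons.
Arg: 6 codons.
His: 2 codons.
3 × 2 × 6 × 2 × 2 × 2 × 6 × 2 = 3456.

3456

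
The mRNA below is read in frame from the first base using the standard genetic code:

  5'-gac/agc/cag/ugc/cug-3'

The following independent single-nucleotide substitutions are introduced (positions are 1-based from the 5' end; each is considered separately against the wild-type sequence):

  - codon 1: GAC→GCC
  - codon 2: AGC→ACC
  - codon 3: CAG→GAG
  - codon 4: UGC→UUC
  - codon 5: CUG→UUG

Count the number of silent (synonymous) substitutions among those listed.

Codon 1: GAC (Asp) → GCC (Ala) — missense.
Codon 2: AGC (Ser) → ACC (Thr) — missense.
Codon 3: CAG (Gln) → GAG (Glu) — missense.
Codon 4: UGC (Cys) → UUC (Phe) — missense.
Codon 5: CUG (Leu) → UUG (Leu) — synonymous.
Synonymous: 1 of 5.

1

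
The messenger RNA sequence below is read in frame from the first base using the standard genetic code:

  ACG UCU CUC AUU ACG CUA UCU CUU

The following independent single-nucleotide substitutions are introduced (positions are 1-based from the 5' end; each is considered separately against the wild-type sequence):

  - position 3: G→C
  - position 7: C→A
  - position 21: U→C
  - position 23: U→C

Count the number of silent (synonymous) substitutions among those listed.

Codon 1: ACG (Thr) → ACC (Thr) — synonymous.
Codon 3: CUC (Leu) → AUC (Ile) — missense.
Codon 7: UCU (Ser) → UCC (Ser) — synonymous.
Codon 8: CUU (Leu) → CCU (Pro) — missense.
Synonymous: 2 of 4.

2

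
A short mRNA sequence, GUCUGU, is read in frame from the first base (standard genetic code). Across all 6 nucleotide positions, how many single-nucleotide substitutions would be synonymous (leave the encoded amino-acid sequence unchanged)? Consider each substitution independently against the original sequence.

Codon 1 (GUC, Val): 3 synonymous substitutions.
Codon 2 (UGU, Cys): 1 synonymous substitution.
Total: 3 + 1 = 4.

4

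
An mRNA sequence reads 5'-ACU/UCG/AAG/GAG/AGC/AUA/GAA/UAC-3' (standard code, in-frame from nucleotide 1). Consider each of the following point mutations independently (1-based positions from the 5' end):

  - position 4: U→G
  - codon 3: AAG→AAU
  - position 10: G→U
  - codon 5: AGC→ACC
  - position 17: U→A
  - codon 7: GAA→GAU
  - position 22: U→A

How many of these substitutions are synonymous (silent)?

0

Codon 2: UCG (Ser) → GCG (Ala) — missense.
Codon 3: AAG (Lys) → AAU (Asn) — missense.
Codon 4: GAG (Glu) → UAG (Stop) — nonsense.
Codon 5: AGC (Ser) → ACC (Thr) — missense.
Codon 6: AUA (Ile) → AAA (Lys) — missense.
Codon 7: GAA (Glu) → GAU (Asp) — missense.
Codon 8: UAC (Tyr) → AAC (Asn) — missense.
Synonymous: 0 of 7.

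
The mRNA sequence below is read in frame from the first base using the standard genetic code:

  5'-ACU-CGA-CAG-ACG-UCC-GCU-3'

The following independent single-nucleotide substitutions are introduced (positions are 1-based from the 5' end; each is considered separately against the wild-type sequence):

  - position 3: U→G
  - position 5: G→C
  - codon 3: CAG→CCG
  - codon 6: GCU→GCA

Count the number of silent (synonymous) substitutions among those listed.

Codon 1: ACU (Thr) → ACG (Thr) — synonymous.
Codon 2: CGA (Arg) → CCA (Pro) — missense.
Codon 3: CAG (Gln) → CCG (Pro) — missense.
Codon 6: GCU (Ala) → GCA (Ala) — synonymous.
Synonymous: 2 of 4.

2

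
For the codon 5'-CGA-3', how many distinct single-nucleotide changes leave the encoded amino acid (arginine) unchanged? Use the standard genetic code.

4

Position 1: AGA → 1 synonymous.
Position 2: none → 0 synonymous.
Position 3: CGT, CGC, CGG → 3 synonymous.
Total: 1 + 0 + 3 = 4.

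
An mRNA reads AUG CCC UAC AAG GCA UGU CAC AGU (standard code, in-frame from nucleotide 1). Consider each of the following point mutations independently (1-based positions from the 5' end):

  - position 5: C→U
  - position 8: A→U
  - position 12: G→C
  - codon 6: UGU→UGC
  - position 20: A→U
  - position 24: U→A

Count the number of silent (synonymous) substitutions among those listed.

1

Codon 2: CCC (Pro) → CUC (Leu) — missense.
Codon 3: UAC (Tyr) → UUC (Phe) — missense.
Codon 4: AAG (Lys) → AAC (Asn) — missense.
Codon 6: UGU (Cys) → UGC (Cys) — synonymous.
Codon 7: CAC (His) → CUC (Leu) — missense.
Codon 8: AGU (Ser) → AGA (Arg) — missense.
Synonymous: 1 of 6.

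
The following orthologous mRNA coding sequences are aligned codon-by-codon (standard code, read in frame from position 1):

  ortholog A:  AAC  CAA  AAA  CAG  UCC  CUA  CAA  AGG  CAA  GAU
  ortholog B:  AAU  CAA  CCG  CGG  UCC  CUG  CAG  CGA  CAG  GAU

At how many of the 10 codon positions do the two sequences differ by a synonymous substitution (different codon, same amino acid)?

5

Codon 1: AAC Asn / AAU Asn — synonymous.
Codon 2: CAA Gln / CAA Gln — identical.
Codon 3: AAA Lys / CCG Pro — nonsynonymous.
Codon 4: CAG Gln / CGG Arg — nonsynonymous.
Codon 5: UCC Ser / UCC Ser — identical.
Codon 6: CUA Leu / CUG Leu — synonymous.
Codon 7: CAA Gln / CAG Gln — synonymous.
Codon 8: AGG Arg / CGA Arg — synonymous.
Codon 9: CAA Gln / CAG Gln — synonymous.
Codon 10: GAU Asp / GAU Asp — identical.
Synonymous differences: 5.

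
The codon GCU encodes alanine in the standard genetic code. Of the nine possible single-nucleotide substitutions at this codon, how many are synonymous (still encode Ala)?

3

Position 1: none → 0 synonymous.
Position 2: none → 0 synonymous.
Position 3: GCC, GCA, GCG → 3 synonymous.
Total: 0 + 0 + 3 = 3.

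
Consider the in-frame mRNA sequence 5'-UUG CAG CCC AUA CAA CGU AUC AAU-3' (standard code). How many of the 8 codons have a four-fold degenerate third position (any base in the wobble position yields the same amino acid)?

2

Codon 1 UUG (Leu): third position 2-fold.
Codon 2 CAG (Gln): third position 2-fold.
Codon 3 CCC (Pro): third position 4-fold.
Codon 4 AUA (Ile): third position 3-fold.
Codon 5 CAA (Gln): third position 2-fold.
Codon 6 CGU (Arg): third position 4-fold.
Codon 7 AUC (Ile): third position 3-fold.
Codon 8 AAU (Asn): third position 2-fold.
Four-fold degenerate third positions: 2.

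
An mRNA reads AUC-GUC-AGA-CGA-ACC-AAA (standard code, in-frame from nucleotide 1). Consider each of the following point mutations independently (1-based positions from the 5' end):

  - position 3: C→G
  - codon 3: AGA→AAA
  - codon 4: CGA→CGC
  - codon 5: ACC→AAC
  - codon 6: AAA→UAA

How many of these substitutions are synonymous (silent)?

1

Codon 1: AUC (Ile) → AUG (Met) — missense.
Codon 3: AGA (Arg) → AAA (Lys) — missense.
Codon 4: CGA (Arg) → CGC (Arg) — synonymous.
Codon 5: ACC (Thr) → AAC (Asn) — missense.
Codon 6: AAA (Lys) → UAA (Stop) — nonsense.
Synonymous: 1 of 5.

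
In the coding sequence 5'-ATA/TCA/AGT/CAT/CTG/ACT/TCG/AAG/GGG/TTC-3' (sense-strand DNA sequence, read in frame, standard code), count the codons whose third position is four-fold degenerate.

5

Codon 1 ATA (Ile): third position 3-fold.
Codon 2 TCA (Ser): third position 4-fold.
Codon 3 AGT (Ser): third position 2-fold.
Codon 4 CAT (His): third position 2-fold.
Codon 5 CTG (Leu): third position 4-fold.
Codon 6 ACT (Thr): third position 4-fold.
Codon 7 TCG (Ser): third position 4-fold.
Codon 8 AAG (Lys): third position 2-fold.
Codon 9 GGG (Gly): third position 4-fold.
Codon 10 TTC (Phe): third position 2-fold.
Four-fold degenerate third positions: 5.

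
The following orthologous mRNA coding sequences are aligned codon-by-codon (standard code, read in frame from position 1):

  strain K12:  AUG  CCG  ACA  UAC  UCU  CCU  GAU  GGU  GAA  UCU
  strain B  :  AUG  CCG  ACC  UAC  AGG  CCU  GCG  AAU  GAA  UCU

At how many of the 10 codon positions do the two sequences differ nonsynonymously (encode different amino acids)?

Codon 1: AUG Met / AUG Met — identical.
Codon 2: CCG Pro / CCG Pro — identical.
Codon 3: ACA Thr / ACC Thr — synonymous.
Codon 4: UAC Tyr / UAC Tyr — identical.
Codon 5: UCU Ser / AGG Arg — nonsynonymous.
Codon 6: CCU Pro / CCU Pro — identical.
Codon 7: GAU Asp / GCG Ala — nonsynonymous.
Codon 8: GGU Gly / AAU Asn — nonsynonymous.
Codon 9: GAA Glu / GAA Glu — identical.
Codon 10: UCU Ser / UCU Ser — identical.
Nonsynonymous differences: 3.

3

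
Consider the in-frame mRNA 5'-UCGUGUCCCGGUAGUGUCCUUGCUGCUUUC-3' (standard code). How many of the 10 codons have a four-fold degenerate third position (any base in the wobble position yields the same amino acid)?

Codon 1 UCG (Ser): third position 4-fold.
Codon 2 UGU (Cys): third position 2-fold.
Codon 3 CCC (Pro): third position 4-fold.
Codon 4 GGU (Gly): third position 4-fold.
Codon 5 AGU (Ser): third position 2-fold.
Codon 6 GUC (Val): third position 4-fold.
Codon 7 CUU (Leu): third position 4-fold.
Codon 8 GCU (Ala): third position 4-fold.
Codon 9 GCU (Ala): third position 4-fold.
Codon 10 UUC (Phe): third position 2-fold.
Four-fold degenerate third positions: 7.

7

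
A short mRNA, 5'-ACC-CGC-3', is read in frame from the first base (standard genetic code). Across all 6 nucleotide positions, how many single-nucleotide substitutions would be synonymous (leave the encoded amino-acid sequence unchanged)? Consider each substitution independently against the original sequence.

Codon 1 (ACC, Thr): 3 synonymous substitutions.
Codon 2 (CGC, Arg): 3 synonymous substitutions.
Total: 3 + 3 = 6.

6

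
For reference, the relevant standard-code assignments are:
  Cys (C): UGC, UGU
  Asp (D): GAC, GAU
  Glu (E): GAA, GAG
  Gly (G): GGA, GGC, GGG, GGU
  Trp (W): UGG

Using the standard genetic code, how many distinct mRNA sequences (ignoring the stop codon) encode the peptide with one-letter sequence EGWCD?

Glu: 2 codons.
Gly: 4 codons.
Trp: 1 codon.
Cys: 2 codons.
Asp: 2 codons.
2 × 4 × 1 × 2 × 2 = 32.

32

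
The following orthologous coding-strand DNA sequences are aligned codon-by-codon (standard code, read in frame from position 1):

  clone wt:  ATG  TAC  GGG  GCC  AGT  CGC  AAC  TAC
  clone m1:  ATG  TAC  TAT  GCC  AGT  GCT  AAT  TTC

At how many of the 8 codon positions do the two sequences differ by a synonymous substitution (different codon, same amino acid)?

1

Codon 1: ATG Met / ATG Met — identical.
Codon 2: TAC Tyr / TAC Tyr — identical.
Codon 3: GGG Gly / TAT Tyr — nonsynonymous.
Codon 4: GCC Ala / GCC Ala — identical.
Codon 5: AGT Ser / AGT Ser — identical.
Codon 6: CGC Arg / GCT Ala — nonsynonymous.
Codon 7: AAC Asn / AAT Asn — synonymous.
Codon 8: TAC Tyr / TTC Phe — nonsynonymous.
Synonymous differences: 1.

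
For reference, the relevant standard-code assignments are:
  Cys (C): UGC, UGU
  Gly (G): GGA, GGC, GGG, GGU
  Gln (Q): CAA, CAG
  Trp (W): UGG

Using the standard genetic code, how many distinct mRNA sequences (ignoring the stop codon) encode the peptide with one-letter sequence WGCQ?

Trp: 1 codon.
Gly: 4 codons.
Cys: 2 codons.
Gln: 2 codons.
1 × 4 × 2 × 2 = 16.

16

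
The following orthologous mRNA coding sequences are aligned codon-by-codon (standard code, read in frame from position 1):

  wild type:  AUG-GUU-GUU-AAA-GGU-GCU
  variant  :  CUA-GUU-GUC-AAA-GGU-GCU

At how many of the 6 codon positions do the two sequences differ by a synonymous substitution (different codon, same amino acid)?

1

Codon 1: AUG Met / CUA Leu — nonsynonymous.
Codon 2: GUU Val / GUU Val — identical.
Codon 3: GUU Val / GUC Val — synonymous.
Codon 4: AAA Lys / AAA Lys — identical.
Codon 5: GGU Gly / GGU Gly — identical.
Codon 6: GCU Ala / GCU Ala — identical.
Synonymous differences: 1.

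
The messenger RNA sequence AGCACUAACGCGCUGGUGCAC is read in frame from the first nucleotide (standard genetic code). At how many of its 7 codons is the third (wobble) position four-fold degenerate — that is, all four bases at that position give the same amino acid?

Codon 1 AGC (Ser): third position 2-fold.
Codon 2 ACU (Thr): third position 4-fold.
Codon 3 AAC (Asn): third position 2-fold.
Codon 4 GCG (Ala): third position 4-fold.
Codon 5 CUG (Leu): third position 4-fold.
Codon 6 GUG (Val): third position 4-fold.
Codon 7 CAC (His): third position 2-fold.
Four-fold degenerate third positions: 4.

4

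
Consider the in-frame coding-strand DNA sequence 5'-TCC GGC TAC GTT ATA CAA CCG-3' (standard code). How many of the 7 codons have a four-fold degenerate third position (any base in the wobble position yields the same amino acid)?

4

Codon 1 TCC (Ser): third position 4-fold.
Codon 2 GGC (Gly): third position 4-fold.
Codon 3 TAC (Tyr): third position 2-fold.
Codon 4 GTT (Val): third position 4-fold.
Codon 5 ATA (Ile): third position 3-fold.
Codon 6 CAA (Gln): third position 2-fold.
Codon 7 CCG (Pro): third position 4-fold.
Four-fold degenerate third positions: 4.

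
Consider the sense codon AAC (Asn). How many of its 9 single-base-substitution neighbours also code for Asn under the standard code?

1

Position 1: none → 0 synonymous.
Position 2: none → 0 synonymous.
Position 3: AAU → 1 synonymous.
Total: 0 + 0 + 1 = 1.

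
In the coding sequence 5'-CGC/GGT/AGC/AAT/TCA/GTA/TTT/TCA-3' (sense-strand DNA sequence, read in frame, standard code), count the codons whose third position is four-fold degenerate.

5

Codon 1 CGC (Arg): third position 4-fold.
Codon 2 GGT (Gly): third position 4-fold.
Codon 3 AGC (Ser): third position 2-fold.
Codon 4 AAT (Asn): third position 2-fold.
Codon 5 TCA (Ser): third position 4-fold.
Codon 6 GTA (Val): third position 4-fold.
Codon 7 TTT (Phe): third position 2-fold.
Codon 8 TCA (Ser): third position 4-fold.
Four-fold degenerate third positions: 5.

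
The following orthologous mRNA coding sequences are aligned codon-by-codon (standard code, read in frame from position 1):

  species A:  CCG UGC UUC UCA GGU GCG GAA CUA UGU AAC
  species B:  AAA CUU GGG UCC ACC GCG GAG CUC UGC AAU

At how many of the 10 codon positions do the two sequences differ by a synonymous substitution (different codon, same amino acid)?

5

Codon 1: CCG Pro / AAA Lys — nonsynonymous.
Codon 2: UGC Cys / CUU Leu — nonsynonymous.
Codon 3: UUC Phe / GGG Gly — nonsynonymous.
Codon 4: UCA Ser / UCC Ser — synonymous.
Codon 5: GGU Gly / ACC Thr — nonsynonymous.
Codon 6: GCG Ala / GCG Ala — identical.
Codon 7: GAA Glu / GAG Glu — synonymous.
Codon 8: CUA Leu / CUC Leu — synonymous.
Codon 9: UGU Cys / UGC Cys — synonymous.
Codon 10: AAC Asn / AAU Asn — synonymous.
Synonymous differences: 5.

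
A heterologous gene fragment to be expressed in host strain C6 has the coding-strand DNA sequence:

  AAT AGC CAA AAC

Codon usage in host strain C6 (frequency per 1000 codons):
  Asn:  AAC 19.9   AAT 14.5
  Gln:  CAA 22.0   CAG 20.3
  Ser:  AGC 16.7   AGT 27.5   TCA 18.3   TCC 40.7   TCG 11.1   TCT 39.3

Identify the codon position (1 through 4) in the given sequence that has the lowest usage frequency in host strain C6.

1

Codon 1 AAT (Asn): 14.5 per 1000.
Codon 2 AGC (Ser): 16.7 per 1000.
Codon 3 CAA (Gln): 22.0 per 1000.
Codon 4 AAC (Asn): 19.9 per 1000.
Lowest frequency is 14.5 at codon 1.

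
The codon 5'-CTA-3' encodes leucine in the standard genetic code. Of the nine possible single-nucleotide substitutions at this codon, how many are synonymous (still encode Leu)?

Position 1: TTA → 1 synonymous.
Position 2: none → 0 synonymous.
Position 3: CTT, CTC, CTG → 3 synonymous.
Total: 1 + 0 + 3 = 4.

4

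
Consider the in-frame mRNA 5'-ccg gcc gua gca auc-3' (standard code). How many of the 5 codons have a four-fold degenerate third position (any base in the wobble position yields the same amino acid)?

Codon 1 CCG (Pro): third position 4-fold.
Codon 2 GCC (Ala): third position 4-fold.
Codon 3 GUA (Val): third position 4-fold.
Codon 4 GCA (Ala): third position 4-fold.
Codon 5 AUC (Ile): third position 3-fold.
Four-fold degenerate third positions: 4.

4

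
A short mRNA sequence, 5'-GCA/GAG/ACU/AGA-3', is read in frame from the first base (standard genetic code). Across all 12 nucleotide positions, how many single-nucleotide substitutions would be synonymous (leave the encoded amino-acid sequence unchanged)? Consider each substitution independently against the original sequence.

Codon 1 (GCA, Ala): 3 synonymous substitutions.
Codon 2 (GAG, Glu): 1 synonymous substitution.
Codon 3 (ACU, Thr): 3 synonymous substitutions.
Codon 4 (AGA, Arg): 2 synonymous substitutions.
Total: 3 + 1 + 3 + 2 = 9.

9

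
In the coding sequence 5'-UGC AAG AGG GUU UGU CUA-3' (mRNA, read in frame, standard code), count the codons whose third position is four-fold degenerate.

Codon 1 UGC (Cys): third position 2-fold.
Codon 2 AAG (Lys): third position 2-fold.
Codon 3 AGG (Arg): third position 2-fold.
Codon 4 GUU (Val): third position 4-fold.
Codon 5 UGU (Cys): third position 2-fold.
Codon 6 CUA (Leu): third position 4-fold.
Four-fold degenerate third positions: 2.

2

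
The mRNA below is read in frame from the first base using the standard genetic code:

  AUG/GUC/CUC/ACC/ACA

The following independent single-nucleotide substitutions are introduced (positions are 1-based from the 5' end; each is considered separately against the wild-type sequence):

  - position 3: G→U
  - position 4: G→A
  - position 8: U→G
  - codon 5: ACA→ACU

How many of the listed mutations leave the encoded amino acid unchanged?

1

Codon 1: AUG (Met) → AUU (Ile) — missense.
Codon 2: GUC (Val) → AUC (Ile) — missense.
Codon 3: CUC (Leu) → CGC (Arg) — missense.
Codon 5: ACA (Thr) → ACU (Thr) — synonymous.
Synonymous: 1 of 4.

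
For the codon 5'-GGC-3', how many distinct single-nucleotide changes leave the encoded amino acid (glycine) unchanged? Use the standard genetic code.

Position 1: none → 0 synonymous.
Position 2: none → 0 synonymous.
Position 3: GGU, GGA, GGG → 3 synonymous.
Total: 0 + 0 + 3 = 3.

3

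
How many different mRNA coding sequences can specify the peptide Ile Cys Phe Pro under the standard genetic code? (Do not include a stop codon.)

Ile: 3 codons.
Cys: 2 codons.
Phe: 2 codons.
Pro: 4 codons.
3 × 2 × 2 × 4 = 48.

48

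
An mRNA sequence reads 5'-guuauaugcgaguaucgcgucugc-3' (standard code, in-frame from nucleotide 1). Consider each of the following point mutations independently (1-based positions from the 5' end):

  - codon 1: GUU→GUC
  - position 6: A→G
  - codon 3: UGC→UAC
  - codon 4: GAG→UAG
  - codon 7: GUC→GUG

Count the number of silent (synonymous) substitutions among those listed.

Codon 1: GUU (Val) → GUC (Val) — synonymous.
Codon 2: AUA (Ile) → AUG (Met) — missense.
Codon 3: UGC (Cys) → UAC (Tyr) — missense.
Codon 4: GAG (Glu) → UAG (Stop) — nonsense.
Codon 7: GUC (Val) → GUG (Val) — synonymous.
Synonymous: 2 of 5.

2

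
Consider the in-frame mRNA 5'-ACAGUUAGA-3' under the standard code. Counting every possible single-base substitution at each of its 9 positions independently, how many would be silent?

8

Codon 1 (ACA, Thr): 3 synonymous substitutions.
Codon 2 (GUU, Val): 3 synonymous substitutions.
Codon 3 (AGA, Arg): 2 synonymous substitutions.
Total: 3 + 3 + 2 = 8.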